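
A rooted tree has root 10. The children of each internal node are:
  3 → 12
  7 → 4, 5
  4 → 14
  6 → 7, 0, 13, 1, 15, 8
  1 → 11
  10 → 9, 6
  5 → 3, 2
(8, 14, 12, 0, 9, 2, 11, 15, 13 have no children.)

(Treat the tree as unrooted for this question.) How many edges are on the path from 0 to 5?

The path is 0 - 6 - 7 - 5, which has 3 edges.

3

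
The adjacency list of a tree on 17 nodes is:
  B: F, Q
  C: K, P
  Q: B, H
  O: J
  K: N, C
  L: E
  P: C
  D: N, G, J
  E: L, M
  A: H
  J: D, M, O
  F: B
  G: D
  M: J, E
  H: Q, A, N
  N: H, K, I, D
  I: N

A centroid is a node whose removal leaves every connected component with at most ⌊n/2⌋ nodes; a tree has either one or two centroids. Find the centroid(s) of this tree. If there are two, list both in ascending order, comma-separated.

Delete N: the remaining components have sizes 7, 5, 3, 1. Max 7 ≤ 8, so N is a centroid.
No neighbour of N does as well, so N is the unique centroid.

N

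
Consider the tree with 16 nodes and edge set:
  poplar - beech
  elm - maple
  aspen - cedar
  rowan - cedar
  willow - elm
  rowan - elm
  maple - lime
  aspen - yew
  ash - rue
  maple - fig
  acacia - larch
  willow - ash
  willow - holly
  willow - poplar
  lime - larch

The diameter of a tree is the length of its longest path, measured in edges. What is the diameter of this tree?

8

Starting from acacia, a farthest node is yew at distance 8.
One longest path: acacia-larch-lime-maple-elm-rowan-cedar-aspen-yew.
So the diameter is 8.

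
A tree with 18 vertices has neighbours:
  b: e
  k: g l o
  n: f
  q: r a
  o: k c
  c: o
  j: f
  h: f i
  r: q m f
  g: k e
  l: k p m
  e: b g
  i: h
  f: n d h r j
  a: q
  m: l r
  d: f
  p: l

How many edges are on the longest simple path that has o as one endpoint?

7

Distances from o peak at 7, attained at i.
o–k–l–m–r–f–h–i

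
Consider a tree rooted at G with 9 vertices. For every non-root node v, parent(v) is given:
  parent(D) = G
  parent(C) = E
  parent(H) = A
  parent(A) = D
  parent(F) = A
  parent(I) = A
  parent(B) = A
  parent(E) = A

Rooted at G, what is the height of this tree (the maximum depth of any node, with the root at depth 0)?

4

A deepest node is C, reached by G → D → A → E → C.
That path has 4 edges, so the height is 4.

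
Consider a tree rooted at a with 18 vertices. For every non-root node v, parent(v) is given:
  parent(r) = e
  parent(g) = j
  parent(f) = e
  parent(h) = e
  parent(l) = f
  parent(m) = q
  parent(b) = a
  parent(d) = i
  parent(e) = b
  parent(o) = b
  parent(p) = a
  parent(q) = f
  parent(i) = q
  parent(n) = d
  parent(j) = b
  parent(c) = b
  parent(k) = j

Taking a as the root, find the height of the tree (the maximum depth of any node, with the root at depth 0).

n sits deepest: a–b–e–f–q–i–d–n — 7 edges from the root.

7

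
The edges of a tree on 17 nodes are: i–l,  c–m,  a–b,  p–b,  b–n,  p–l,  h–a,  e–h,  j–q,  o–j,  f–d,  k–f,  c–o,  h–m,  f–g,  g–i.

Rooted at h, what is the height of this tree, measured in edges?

d sits deepest: h → a → b → p → l → i → g → f → d — 8 edges from the root.

8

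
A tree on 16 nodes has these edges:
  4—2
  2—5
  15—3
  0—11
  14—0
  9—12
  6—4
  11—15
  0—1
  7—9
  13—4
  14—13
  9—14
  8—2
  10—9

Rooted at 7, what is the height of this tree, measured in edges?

6

The longest root-to-leaf path is 7 → 9 → 14 → 13 → 4 → 2 → 8 (6 edges).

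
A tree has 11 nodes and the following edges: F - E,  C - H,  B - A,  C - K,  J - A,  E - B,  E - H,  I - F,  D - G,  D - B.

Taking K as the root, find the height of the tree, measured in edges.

6

G sits deepest: K → C → H → E → B → D → G — 6 edges from the root.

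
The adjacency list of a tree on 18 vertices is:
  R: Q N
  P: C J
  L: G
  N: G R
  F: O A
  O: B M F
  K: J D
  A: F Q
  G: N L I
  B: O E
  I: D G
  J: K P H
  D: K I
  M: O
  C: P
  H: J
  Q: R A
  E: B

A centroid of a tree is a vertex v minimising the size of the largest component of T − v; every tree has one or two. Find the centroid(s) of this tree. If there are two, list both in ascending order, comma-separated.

G, N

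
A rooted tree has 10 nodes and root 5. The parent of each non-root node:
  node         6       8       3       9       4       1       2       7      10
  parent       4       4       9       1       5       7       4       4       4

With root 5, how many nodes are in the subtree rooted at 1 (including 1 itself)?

3

The subtree rooted at 1 contains: 1, 9, 3 — 3 nodes.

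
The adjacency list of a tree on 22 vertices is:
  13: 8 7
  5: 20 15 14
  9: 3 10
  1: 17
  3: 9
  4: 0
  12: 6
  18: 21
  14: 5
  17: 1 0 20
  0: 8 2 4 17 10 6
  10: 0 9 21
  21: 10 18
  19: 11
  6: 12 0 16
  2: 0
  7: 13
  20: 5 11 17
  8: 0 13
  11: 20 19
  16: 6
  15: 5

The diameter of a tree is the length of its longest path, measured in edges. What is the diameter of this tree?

Starting from 19, a farthest node is 3 at distance 7.
One longest path: 19–11–20–17–0–10–9–3.
So the diameter is 7.

7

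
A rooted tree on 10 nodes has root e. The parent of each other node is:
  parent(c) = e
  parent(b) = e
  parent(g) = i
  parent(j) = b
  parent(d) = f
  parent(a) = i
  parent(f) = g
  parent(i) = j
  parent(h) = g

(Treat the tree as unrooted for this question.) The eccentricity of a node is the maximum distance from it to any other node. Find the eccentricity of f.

The node farthest from f is c, via f – g – i – j – b – e – c — 6 edges.

6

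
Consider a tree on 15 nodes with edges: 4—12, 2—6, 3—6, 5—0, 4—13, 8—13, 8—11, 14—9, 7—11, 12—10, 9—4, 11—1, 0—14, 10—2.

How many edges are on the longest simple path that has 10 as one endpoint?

Distances from 10 peak at 6, attained at 5 (1, 7 also at distance 6).
10 – 12 – 4 – 9 – 14 – 0 – 5

6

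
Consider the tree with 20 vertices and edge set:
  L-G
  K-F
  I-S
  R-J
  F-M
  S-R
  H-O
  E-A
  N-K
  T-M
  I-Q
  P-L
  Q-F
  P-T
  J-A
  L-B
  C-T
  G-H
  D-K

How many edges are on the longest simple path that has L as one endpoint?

Distances from L peak at 11, attained at E.
L – P – T – M – F – Q – I – S – R – J – A – E

11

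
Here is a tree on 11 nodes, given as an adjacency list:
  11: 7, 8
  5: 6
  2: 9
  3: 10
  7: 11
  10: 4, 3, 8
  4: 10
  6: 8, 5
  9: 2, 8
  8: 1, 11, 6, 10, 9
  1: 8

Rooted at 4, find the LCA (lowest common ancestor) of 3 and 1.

3's ancestor chain is 3, 10, 4 and 1's is 1, 8, 10, 4; they first meet at 10.

10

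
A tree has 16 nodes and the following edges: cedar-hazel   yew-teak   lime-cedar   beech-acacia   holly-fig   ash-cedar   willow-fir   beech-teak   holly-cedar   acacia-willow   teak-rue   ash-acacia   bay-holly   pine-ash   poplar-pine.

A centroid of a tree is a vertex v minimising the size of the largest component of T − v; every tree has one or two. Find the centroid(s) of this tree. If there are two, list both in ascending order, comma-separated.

Removing ash splits the tree into components of sizes 7, 6, 2; the largest is 7 ≤ ⌊16/2⌋ = 8.
Every other node leaves some component of size > 8, so the centroid is unique.

ash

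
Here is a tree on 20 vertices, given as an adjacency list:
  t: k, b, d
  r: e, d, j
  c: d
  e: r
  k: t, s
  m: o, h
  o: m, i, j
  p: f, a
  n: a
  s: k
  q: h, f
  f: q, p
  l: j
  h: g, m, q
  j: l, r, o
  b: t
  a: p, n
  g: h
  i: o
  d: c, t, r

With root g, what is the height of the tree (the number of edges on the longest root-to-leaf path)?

9

A deepest node is s, reached by g–h–m–o–j–r–d–t–k–s.
That path has 9 edges, so the height is 9.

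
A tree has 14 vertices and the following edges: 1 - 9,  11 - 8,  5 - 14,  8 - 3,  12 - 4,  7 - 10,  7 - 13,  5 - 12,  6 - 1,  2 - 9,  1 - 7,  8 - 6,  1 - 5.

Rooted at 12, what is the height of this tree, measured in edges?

The longest root-to-leaf path is 12 → 5 → 1 → 6 → 8 → 3 (5 edges).

5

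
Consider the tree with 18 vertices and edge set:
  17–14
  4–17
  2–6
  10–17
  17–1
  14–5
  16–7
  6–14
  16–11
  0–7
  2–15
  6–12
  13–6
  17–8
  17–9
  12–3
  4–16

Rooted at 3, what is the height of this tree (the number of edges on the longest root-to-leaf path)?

8

A deepest node is 0, reached by 3-12-6-14-17-4-16-7-0.
That path has 8 edges, so the height is 8.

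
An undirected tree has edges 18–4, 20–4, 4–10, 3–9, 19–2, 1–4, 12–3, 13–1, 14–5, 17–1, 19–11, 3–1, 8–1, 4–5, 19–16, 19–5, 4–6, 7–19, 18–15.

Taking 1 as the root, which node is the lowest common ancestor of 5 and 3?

Path 5→root: 5 4 1; path 3→root: 3 1.
First common node: 1.

1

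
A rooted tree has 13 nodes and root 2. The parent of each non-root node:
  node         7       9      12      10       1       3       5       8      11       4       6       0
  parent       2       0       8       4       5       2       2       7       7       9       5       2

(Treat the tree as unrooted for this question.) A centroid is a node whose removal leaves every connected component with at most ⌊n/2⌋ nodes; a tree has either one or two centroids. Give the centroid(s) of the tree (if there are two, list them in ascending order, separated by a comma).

If 2 is removed the pieces have sizes 4, 4, 3, 1, all ≤ ⌊13/2⌋ = 6.
No neighbour of 2 does as well, so 2 is the unique centroid.

2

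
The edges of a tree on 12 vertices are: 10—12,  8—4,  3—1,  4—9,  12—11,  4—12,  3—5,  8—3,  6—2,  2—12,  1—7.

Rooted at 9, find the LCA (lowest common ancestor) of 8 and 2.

8's ancestor chain is 8, 4, 9 and 2's is 2, 12, 4, 9; they first meet at 4.

4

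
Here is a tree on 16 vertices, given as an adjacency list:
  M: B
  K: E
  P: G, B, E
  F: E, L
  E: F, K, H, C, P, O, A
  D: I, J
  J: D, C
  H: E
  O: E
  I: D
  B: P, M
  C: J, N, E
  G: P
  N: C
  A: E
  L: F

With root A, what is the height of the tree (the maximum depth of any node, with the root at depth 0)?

I sits deepest: A-E-C-J-D-I — 5 edges from the root.

5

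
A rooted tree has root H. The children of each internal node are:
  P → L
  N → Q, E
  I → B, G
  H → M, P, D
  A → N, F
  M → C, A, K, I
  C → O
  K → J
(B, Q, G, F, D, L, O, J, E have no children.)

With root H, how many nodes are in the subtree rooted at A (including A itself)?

5

Descendants of A (including itself): A, N, F, Q, E. That's 5.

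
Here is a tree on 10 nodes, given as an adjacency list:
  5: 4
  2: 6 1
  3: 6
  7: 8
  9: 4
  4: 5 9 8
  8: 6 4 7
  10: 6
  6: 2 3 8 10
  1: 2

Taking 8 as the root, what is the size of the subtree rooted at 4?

3

The subtree rooted at 4 contains: 4, 9, 5 — 3 nodes.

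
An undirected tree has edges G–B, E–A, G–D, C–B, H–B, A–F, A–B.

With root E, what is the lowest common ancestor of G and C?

G's ancestor chain is G, B, A, E and C's is C, B, A, E; they first meet at B.

B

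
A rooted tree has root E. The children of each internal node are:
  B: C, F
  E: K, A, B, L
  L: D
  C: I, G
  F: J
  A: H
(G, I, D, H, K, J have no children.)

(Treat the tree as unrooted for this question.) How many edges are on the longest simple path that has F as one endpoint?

4

Distances from F peak at 4, attained at D (H also at distance 4).
F–B–E–L–D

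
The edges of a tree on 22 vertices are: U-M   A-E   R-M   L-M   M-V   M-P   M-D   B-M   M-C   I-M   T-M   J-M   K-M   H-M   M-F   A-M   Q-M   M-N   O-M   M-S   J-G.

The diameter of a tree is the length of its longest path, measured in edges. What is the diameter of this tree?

Starting from G, a farthest node is E at distance 4.
One longest path: G - J - M - A - E.
So the diameter is 4.

4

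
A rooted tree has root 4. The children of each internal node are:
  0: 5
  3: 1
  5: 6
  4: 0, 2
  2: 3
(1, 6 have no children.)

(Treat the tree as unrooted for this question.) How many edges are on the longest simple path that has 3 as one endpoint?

A farthest node from 3 is 6.
The path 3-2-4-0-5-6 has 5 edges.

5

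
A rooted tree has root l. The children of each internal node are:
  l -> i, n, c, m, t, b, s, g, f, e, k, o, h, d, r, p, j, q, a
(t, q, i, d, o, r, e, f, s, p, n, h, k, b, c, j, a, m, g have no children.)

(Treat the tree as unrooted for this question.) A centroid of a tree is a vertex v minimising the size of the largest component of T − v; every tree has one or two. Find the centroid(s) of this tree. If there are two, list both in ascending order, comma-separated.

Removing l splits the tree into components of sizes 1, 1, 1, 1, 1, 1, 1, 1, 1, 1, 1, 1, 1, 1, 1, 1, 1, 1, 1; the largest is 1 ≤ ⌊20/2⌋ = 10.
Every other node leaves some component of size > 10, so the centroid is unique.

l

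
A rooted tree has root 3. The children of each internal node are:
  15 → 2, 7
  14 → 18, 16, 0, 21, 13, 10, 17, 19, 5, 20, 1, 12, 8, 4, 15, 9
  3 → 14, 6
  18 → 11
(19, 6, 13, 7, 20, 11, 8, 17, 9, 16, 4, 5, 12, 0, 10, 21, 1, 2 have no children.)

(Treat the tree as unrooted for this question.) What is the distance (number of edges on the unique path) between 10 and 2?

3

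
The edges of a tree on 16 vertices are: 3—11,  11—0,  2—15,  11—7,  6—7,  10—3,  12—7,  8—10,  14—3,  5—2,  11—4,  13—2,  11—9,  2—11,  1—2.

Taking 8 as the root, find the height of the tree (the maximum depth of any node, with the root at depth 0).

A deepest node is 12, reached by 8 – 10 – 3 – 11 – 7 – 12.
That path has 5 edges, so the height is 5.

5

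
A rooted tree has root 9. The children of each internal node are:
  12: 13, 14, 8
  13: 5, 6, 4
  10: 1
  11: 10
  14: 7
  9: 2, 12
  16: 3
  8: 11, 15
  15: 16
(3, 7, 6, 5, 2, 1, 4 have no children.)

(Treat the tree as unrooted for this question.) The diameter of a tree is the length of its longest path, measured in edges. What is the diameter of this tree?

Starting from 3, a farthest node is 4 at distance 6.
One longest path: 3-16-15-8-12-13-4.
So the diameter is 6.

6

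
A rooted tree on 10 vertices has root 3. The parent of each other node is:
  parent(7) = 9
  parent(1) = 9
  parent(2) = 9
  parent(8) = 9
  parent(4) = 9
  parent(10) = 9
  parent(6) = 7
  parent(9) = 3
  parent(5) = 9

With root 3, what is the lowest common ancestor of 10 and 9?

9

10's ancestor chain is 10, 9, 3 and 9's is 9, 3; they first meet at 9.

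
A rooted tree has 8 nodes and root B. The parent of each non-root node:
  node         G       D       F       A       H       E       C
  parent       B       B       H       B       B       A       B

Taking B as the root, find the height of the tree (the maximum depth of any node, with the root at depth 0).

2

A deepest node is F, reached by B–H–F.
That path has 2 edges, so the height is 2.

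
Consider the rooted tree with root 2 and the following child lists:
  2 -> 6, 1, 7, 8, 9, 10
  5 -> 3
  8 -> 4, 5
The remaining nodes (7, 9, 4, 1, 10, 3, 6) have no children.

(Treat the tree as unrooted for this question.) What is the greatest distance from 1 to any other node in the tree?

4

The node farthest from 1 is 3, via 1–2–8–5–3 — 4 edges.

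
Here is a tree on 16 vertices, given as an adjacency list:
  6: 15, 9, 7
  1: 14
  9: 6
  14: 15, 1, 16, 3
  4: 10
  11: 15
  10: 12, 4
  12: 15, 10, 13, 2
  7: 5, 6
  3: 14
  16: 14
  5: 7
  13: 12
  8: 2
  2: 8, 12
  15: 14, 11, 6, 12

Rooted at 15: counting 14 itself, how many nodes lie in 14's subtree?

4

Descendants of 14 (including itself): 14, 16, 1, 3. That's 4.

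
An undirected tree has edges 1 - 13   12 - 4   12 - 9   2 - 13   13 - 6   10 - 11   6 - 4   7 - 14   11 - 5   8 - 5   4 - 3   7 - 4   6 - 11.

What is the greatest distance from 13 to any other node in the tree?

4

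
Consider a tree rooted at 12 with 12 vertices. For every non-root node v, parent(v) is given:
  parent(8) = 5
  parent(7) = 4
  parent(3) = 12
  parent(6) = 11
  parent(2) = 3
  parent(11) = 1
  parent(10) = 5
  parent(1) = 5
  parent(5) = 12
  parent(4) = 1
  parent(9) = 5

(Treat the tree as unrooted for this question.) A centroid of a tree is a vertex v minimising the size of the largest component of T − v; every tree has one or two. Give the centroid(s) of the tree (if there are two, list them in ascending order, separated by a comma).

Delete 5: the remaining components have sizes 5, 3, 1, 1, 1. Max 5 ≤ 6, so 5 is a centroid.
No neighbour of 5 does as well, so 5 is the unique centroid.

5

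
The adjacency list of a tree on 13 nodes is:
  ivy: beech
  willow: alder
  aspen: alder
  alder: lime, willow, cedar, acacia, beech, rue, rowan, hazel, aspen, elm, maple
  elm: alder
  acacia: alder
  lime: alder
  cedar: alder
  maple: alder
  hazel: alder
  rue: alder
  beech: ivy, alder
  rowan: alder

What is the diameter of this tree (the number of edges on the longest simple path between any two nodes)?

BFS from ivy reaches rue last, at distance 3; BFS from rue confirms no node is farther.
Path: ivy-beech-alder-rue.

3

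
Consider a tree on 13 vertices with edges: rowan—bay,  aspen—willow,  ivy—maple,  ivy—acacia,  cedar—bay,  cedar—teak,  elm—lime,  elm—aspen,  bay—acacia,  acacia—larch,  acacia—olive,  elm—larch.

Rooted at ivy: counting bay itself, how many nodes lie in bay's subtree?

4

Descendants of bay (including itself): bay, cedar, rowan, teak. That's 4.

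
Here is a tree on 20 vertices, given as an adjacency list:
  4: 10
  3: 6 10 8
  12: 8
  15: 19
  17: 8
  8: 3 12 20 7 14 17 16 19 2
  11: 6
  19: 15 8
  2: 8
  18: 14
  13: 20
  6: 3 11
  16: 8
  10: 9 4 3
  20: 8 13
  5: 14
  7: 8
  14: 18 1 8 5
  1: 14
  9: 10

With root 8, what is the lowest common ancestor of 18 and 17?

8

18's ancestor chain is 18, 14, 8 and 17's is 17, 8; they first meet at 8.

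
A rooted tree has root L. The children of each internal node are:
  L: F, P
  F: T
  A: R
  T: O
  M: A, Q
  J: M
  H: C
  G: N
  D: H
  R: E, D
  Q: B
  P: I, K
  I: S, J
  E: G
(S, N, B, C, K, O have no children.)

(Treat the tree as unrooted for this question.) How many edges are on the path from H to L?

Walking from H: H – D – R – A – M – J – I – P – L. Length 8.

8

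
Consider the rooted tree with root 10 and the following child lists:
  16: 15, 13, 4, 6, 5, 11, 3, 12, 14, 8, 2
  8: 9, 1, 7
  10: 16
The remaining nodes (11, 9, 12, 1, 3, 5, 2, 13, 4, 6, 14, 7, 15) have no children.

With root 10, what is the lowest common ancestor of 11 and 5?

11's ancestor chain is 11, 16, 10 and 5's is 5, 16, 10; they first meet at 16.

16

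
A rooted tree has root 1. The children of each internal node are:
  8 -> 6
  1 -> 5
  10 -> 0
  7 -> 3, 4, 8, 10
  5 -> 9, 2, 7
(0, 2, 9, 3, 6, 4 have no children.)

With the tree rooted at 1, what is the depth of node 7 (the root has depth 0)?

2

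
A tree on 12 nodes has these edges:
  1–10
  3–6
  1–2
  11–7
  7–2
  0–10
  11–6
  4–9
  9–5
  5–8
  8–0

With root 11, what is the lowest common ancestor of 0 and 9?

0's ancestor chain is 0, 10, 1, 2, 7, 11 and 9's is 9, 5, 8, 0, 10, 1, 2, 7, 11; they first meet at 0.

0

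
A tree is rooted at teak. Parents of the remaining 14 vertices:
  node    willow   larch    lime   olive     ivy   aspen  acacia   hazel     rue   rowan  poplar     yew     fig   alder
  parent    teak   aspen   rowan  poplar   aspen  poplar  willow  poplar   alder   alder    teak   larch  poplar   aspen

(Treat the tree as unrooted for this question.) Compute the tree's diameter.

BFS from acacia reaches lime last, at distance 7; BFS from lime confirms no node is farther.
Path: acacia - willow - teak - poplar - aspen - alder - rowan - lime.

7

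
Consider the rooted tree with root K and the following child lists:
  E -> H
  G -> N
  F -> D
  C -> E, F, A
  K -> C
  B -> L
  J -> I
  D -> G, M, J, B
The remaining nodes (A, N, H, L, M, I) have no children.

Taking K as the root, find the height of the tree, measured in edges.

5

I sits deepest: K-C-F-D-J-I — 5 edges from the root.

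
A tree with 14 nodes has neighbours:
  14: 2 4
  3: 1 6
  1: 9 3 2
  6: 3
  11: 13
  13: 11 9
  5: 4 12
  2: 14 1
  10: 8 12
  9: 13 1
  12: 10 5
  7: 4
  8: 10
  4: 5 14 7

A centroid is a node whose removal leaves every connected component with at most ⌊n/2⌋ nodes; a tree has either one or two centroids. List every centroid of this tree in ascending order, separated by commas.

If 14 is removed the pieces have sizes 7, 6, all ≤ ⌊14/2⌋ = 7.
Its neighbour 2 also leaves a largest component of size 7, so both are centroids.

2, 14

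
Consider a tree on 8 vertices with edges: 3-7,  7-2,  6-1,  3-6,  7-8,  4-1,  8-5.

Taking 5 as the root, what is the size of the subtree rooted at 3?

3's subtree: {3, 6, 1, 4}, size 4.

4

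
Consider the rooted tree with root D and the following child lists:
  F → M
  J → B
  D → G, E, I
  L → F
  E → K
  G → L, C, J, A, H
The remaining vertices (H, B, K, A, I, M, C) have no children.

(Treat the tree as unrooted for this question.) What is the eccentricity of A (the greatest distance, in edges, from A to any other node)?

4

The node farthest from A is M (K also at distance 4), via A-G-L-F-M — 4 edges.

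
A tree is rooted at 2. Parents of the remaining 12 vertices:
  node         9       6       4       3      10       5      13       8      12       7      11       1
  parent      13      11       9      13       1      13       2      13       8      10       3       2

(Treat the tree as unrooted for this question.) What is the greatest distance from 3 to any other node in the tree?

5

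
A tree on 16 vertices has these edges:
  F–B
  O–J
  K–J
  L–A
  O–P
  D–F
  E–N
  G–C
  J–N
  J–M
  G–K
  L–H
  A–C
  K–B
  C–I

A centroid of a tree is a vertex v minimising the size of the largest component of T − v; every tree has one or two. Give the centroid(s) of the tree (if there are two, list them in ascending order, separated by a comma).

Removing K splits the tree into components of sizes 6, 6, 3; the largest is 6 ≤ ⌊16/2⌋ = 8.
Every other node leaves some component of size > 8, so the centroid is unique.

K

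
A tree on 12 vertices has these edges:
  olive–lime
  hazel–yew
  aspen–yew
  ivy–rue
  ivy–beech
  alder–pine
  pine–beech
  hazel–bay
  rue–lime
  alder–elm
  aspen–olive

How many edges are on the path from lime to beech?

3

Walking from lime: lime–rue–ivy–beech. Length 3.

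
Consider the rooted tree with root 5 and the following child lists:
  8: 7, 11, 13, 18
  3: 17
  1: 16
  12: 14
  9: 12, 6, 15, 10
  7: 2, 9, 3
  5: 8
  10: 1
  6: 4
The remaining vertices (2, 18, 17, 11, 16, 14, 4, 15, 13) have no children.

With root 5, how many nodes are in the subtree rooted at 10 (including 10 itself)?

10's subtree: {10, 1, 16}, size 3.

3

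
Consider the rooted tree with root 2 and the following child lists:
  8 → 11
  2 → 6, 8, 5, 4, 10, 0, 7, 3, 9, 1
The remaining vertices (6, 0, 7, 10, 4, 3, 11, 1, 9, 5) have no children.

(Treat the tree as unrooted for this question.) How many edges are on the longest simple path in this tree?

A longest path is 11-8-2-6, with 3 edges.

3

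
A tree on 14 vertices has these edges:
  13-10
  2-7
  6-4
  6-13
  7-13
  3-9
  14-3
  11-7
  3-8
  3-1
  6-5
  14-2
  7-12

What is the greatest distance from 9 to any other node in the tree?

The node farthest from 9 is 5 (4 also at distance 7), via 9–3–14–2–7–13–6–5 — 7 edges.

7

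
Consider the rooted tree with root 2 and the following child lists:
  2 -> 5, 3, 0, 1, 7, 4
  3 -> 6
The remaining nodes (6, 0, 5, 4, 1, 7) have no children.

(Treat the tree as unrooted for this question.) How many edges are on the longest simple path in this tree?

3

BFS from 6 reaches 5 last, at distance 3; BFS from 5 confirms no node is farther.
Path: 6–3–2–5.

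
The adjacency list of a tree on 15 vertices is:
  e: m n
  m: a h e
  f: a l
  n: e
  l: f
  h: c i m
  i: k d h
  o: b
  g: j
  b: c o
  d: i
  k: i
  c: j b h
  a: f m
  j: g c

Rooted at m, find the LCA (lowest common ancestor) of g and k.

h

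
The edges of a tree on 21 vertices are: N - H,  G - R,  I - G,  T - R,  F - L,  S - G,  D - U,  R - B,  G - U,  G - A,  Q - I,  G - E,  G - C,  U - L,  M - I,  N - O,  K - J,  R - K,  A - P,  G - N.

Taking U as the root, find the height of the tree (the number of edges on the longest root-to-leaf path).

The longest root-to-leaf path is U → G → R → K → J (4 edges).

4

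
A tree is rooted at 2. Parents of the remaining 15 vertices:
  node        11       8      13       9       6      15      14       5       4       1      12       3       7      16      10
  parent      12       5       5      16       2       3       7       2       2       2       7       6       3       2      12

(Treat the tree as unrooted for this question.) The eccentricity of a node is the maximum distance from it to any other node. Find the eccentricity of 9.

7

The node farthest from 9 is 10 (11 also at distance 7), via 9–16–2–6–3–7–12–10 — 7 edges.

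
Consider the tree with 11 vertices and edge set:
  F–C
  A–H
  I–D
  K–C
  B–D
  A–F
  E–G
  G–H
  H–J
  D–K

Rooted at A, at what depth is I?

5

Climbing from I to the root: I – D – K – C – F – A. That's 5 steps.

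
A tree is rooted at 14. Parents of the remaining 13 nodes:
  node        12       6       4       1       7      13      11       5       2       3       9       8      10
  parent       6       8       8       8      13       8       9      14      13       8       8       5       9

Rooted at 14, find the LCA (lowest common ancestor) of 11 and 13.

8

Ancestors of 11 (toward the root): 11, 9, 8, 5, 14.
Ancestors of 13: 13, 8, 5, 14.
The deepest node appearing in both lists is 8.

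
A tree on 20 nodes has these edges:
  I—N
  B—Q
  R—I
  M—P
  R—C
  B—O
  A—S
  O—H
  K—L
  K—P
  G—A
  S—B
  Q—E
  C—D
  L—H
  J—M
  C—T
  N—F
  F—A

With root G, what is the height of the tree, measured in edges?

10

The longest root-to-leaf path is G – A – S – B – O – H – L – K – P – M – J (10 edges).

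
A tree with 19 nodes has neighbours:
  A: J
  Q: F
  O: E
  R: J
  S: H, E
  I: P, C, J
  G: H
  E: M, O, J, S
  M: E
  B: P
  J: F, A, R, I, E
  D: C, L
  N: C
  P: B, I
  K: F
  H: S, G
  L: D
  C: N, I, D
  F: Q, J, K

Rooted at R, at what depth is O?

Path from R to O: R → J → E → O, which has 3 edges.

3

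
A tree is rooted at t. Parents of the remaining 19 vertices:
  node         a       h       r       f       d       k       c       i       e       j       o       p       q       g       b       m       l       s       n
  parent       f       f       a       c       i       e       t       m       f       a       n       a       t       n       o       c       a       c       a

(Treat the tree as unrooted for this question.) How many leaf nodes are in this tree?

11

Degree-1 nodes: b, d, g, h, j, k, l, p, q, r, s — 11 of them.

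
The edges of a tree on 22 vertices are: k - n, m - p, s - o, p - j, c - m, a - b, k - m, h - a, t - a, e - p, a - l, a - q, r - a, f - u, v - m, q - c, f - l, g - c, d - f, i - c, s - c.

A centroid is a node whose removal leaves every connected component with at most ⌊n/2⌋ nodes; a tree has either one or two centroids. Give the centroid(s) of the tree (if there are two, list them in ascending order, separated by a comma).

c

Removing c splits the tree into components of sizes 10, 7, 2, 1, 1; the largest is 10 ≤ ⌊22/2⌋ = 11.
Every other node leaves some component of size > 11, so the centroid is unique.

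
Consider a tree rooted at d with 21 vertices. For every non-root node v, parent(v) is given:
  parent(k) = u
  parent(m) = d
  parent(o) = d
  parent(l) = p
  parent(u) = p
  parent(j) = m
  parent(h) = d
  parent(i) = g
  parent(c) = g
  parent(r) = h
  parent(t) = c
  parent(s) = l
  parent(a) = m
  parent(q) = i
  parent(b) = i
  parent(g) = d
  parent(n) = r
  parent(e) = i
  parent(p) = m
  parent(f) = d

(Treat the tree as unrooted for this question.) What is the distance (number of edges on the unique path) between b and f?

4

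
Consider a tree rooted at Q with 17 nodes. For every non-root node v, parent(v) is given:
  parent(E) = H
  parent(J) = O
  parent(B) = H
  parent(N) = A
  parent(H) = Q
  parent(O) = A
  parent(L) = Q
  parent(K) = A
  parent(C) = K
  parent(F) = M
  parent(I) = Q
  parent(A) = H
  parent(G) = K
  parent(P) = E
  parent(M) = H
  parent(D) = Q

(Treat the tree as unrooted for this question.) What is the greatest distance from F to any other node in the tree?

5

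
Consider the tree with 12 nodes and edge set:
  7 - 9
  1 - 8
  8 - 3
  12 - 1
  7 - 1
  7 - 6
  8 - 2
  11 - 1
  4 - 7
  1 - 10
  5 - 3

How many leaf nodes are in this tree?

Exactly 8 nodes have a single neighbour: 2, 4, 5, 6, 9, 10, 11, 12.

8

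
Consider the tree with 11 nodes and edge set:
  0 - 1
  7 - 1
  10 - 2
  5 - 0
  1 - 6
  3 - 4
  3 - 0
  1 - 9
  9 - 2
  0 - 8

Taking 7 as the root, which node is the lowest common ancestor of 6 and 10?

1

Path 6→root: 6 1 7; path 10→root: 10 2 9 1 7.
First common node: 1.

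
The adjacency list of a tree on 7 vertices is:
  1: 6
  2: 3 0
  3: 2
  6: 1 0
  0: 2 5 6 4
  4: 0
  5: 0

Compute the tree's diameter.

4

Starting from 1, a farthest node is 3 at distance 4.
One longest path: 1-6-0-2-3.
So the diameter is 4.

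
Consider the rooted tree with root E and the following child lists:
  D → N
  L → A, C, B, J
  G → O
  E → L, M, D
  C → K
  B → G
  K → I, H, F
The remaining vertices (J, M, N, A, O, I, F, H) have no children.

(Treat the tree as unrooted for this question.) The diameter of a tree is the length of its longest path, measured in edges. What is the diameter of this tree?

Starting from N, a farthest node is H at distance 6.
One longest path: N-D-E-L-C-K-H.
So the diameter is 6.

6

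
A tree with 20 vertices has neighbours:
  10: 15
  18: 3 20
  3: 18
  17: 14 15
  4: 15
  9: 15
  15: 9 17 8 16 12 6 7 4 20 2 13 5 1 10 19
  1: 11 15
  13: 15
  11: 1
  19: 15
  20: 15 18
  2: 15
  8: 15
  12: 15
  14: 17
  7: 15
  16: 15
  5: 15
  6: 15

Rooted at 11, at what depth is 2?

Path from 11 to 2: 11 → 1 → 15 → 2, which has 3 edges.

3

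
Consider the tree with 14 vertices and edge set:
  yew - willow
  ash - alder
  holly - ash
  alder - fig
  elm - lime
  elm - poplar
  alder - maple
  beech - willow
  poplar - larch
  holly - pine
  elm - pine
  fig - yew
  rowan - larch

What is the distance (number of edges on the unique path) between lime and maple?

lime – elm – pine – holly – ash – alder – maple: 6 edges.

6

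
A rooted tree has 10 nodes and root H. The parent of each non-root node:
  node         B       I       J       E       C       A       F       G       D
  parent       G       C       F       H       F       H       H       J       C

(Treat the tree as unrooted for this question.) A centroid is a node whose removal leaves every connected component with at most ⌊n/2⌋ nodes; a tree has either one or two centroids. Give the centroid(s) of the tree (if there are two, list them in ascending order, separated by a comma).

Removing F splits the tree into components of sizes 3, 3, 3; the largest is 3 ≤ ⌊10/2⌋ = 5.
No neighbour of F does as well, so F is the unique centroid.

F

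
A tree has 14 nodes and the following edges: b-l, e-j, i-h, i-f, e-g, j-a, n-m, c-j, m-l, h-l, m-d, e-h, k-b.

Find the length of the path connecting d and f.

5

The path is d – m – l – h – i – f, which has 5 edges.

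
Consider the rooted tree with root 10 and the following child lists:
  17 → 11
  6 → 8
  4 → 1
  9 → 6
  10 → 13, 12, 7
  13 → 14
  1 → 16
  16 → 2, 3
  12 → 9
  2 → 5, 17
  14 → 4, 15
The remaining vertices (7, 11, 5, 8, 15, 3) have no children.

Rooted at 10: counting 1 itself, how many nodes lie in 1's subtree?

1's subtree: {1, 16, 2, 3, 17, 5, 11}, size 7.

7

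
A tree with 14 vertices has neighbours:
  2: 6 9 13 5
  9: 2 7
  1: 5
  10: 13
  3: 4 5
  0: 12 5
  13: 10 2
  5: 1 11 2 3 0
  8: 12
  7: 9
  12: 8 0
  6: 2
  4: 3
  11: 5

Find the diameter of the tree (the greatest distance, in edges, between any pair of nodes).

Starting from 7, a farthest node is 8 at distance 6.
One longest path: 7-9-2-5-0-12-8.
So the diameter is 6.

6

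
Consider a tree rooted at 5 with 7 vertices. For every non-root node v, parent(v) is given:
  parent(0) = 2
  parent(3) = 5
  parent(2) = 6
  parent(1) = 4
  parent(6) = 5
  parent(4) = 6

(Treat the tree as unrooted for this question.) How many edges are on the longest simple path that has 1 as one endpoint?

4

The node farthest from 1 is 0 (3 also at distance 4), via 1-4-6-2-0 — 4 edges.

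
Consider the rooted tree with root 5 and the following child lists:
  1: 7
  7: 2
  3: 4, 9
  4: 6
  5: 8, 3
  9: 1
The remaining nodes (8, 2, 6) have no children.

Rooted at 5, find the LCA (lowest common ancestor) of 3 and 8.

3's ancestor chain is 3, 5 and 8's is 8, 5; they first meet at 5.

5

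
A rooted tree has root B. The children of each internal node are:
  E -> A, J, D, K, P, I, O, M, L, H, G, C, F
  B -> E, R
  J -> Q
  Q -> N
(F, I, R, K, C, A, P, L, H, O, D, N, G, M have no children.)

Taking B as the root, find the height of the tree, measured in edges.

N sits deepest: B – E – J – Q – N — 4 edges from the root.

4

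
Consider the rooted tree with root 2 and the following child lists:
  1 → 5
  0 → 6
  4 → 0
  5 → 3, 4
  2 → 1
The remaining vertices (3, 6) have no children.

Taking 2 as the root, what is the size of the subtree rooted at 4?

3

4's subtree: {4, 0, 6}, size 3.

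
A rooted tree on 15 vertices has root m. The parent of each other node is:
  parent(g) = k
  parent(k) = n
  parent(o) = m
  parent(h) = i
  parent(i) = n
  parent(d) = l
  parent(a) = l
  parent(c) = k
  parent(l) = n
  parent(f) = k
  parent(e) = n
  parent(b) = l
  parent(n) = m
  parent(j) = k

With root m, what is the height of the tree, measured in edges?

The longest root-to-leaf path is m–n–i–h (3 edges).

3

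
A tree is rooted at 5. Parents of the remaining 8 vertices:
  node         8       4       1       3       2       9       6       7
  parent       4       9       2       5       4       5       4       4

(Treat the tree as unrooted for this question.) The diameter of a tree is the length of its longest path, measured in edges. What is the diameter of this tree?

A longest path is 1–2–4–9–5–3, with 5 edges.

5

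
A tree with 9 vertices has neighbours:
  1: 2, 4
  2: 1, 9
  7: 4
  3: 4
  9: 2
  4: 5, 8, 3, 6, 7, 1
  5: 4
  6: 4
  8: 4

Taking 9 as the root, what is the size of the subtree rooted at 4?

Descendants of 4 (including itself): 4, 3, 7, 6, 5, 8. That's 6.

6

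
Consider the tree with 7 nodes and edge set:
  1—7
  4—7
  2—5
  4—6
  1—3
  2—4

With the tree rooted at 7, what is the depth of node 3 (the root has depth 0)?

7 → 1 → 3 — 2 edges.

2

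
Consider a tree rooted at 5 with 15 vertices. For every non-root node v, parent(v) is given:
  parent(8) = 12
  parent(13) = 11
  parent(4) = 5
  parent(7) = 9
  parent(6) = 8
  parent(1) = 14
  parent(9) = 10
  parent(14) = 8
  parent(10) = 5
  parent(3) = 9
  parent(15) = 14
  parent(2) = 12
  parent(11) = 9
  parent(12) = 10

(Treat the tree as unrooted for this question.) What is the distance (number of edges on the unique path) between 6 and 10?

3

The path is 6–8–12–10, which has 3 edges.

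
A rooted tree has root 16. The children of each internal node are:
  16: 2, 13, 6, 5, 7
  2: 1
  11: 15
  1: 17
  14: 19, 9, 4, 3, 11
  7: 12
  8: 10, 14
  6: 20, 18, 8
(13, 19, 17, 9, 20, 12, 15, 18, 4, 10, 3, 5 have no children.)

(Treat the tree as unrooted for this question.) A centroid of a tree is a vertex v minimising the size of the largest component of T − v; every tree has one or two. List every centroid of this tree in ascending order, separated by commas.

Delete 6: the remaining components have sizes 9, 8, 1, 1. Max 9 ≤ 10, so 6 is a centroid.
No neighbour of 6 does as well, so 6 is the unique centroid.

6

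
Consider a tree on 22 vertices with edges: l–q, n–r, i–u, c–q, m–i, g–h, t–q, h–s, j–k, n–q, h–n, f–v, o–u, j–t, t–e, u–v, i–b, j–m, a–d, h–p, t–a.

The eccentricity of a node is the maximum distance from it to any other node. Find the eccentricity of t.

6

The node farthest from t is f, via t–j–m–i–u–v–f — 6 edges.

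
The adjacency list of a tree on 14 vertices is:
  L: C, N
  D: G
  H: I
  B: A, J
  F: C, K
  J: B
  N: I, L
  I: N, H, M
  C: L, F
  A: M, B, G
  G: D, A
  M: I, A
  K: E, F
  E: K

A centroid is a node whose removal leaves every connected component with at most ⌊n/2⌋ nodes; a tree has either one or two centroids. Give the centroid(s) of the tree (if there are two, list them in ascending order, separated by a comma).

If I is removed the pieces have sizes 6, 6, 1, all ≤ ⌊14/2⌋ = 7.
Every other node leaves some component of size > 7, so the centroid is unique.

I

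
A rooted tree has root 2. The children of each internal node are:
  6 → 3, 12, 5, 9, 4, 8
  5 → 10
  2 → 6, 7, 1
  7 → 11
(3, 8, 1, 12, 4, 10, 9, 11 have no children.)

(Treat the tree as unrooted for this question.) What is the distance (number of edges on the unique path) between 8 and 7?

The path is 8 - 6 - 2 - 7, which has 3 edges.

3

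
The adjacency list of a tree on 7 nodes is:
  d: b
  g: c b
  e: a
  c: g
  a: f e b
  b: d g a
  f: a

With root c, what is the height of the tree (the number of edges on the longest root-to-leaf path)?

The longest root-to-leaf path is c → g → b → a → f (4 edges).

4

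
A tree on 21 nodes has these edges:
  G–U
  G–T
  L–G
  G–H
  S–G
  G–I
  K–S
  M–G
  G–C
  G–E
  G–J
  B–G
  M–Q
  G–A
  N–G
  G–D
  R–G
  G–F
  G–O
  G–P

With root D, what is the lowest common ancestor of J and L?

Path J→root: J G D; path L→root: L G D.
First common node: G.

G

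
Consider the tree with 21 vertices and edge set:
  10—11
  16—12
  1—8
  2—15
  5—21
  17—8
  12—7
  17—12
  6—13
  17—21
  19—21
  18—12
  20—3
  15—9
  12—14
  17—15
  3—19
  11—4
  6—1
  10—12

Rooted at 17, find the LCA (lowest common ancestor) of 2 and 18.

17

2's ancestor chain is 2, 15, 17 and 18's is 18, 12, 17; they first meet at 17.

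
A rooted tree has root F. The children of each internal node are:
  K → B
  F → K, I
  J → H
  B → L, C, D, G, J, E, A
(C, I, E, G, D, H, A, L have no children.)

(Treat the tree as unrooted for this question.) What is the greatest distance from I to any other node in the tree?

5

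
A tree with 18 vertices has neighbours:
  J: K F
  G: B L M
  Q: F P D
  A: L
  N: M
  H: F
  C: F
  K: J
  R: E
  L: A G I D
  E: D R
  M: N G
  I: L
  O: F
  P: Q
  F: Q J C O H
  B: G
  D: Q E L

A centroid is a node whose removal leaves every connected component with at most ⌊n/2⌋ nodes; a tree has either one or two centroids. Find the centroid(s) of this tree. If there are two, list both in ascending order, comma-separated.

D

If D is removed the pieces have sizes 8, 7, 2, all ≤ ⌊18/2⌋ = 9.
Every other node leaves some component of size > 9, so the centroid is unique.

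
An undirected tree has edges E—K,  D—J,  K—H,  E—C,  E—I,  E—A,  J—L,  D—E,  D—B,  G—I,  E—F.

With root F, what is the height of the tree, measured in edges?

L sits deepest: F – E – D – J – L — 4 edges from the root.

4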